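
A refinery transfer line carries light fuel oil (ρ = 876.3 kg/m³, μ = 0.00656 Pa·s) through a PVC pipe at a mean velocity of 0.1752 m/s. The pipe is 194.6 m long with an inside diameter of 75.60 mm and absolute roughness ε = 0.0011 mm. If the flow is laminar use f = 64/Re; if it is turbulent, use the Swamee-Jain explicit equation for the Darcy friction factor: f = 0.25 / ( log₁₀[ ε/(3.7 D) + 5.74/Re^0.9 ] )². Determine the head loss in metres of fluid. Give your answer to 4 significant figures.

h_f ≈ 0.1457 m

Reynolds number Re = ρVD/μ = 876.3 · 0.1752 · 0.0756 / 0.00656 = 1769.
Re < 2300 → laminar flow, so f = 64/Re = 64/1769 = 0.03617 (the turbulent correlation is not needed).
Darcy-Weisbach: ΔP = f(L/D)(ρV²/2) = 0.03617·(194.6/0.0756)·(876.3·0.1752²/2) = 0.03617·2574·13.45 = 1252 Pa.
Head loss h_f = ΔP/(ρg) = 1252/(876.3·9.81) = 0.1457 m.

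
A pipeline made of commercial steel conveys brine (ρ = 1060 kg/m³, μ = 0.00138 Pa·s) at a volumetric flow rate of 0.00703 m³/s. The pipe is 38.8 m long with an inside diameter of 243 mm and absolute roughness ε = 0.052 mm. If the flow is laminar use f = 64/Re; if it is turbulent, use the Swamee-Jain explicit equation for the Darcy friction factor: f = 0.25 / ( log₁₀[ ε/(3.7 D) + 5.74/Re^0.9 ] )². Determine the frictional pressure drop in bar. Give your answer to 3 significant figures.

Cross-sectional area A = πD²/4 = π(0.243)²/4 = 0.04638 m²; mean velocity V = Q/A = 0.00703/0.04638 = 0.1516 m/s.
Reynolds number Re = ρVD/μ = 1060 · 0.1516 · 0.243 / 0.00138 = 2.829e+04.
Re > 4000 → turbulent. Relative roughness ε/D = 5.2e-05/0.243 = 0.000214. Swamee-Jain: f = 0.25/(log₁₀[0.000214/3.7 + 5.74/2.829e+04^0.9])² = 0.25/(log₁₀[5.78e-05 + 0.000565])² = 0.25/(-3.205)² = 0.02433.
Darcy-Weisbach: ΔP = f(L/D)(ρV²/2) = 0.02433·(38.8/0.243)·(1060·0.1516²/2) = 0.02433·159.7·12.18 = 47.32 Pa.
ΔP = 47.32 Pa = 4.73×10^-4 bar.

ΔP ≈ 4.73×10^-4 bar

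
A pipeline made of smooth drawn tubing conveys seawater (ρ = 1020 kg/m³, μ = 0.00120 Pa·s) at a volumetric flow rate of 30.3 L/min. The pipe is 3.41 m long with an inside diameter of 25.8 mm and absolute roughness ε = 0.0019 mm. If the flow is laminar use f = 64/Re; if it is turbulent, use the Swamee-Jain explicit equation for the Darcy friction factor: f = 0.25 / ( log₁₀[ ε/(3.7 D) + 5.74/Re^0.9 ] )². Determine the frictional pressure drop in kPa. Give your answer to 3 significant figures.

Q = 30.3 L/min = 30.3/60000 = 0.000505 m³/s.
Cross-sectional area A = πD²/4 = π(0.0258)²/4 = 0.0005228 m²; mean velocity V = Q/A = 0.000505/0.0005228 = 0.966 m/s.
Reynolds number Re = ρVD/μ = 1020 · 0.966 · 0.0258 / 0.0012 = 2.118e+04.
Re > 4000 → turbulent. Relative roughness ε/D = 1.9e-06/0.0258 = 7.36e-05. Swamee-Jain: f = 0.25/(log₁₀[7.36e-05/3.7 + 5.74/2.118e+04^0.9])² = 0.25/(log₁₀[1.99e-05 + 0.000734])² = 0.25/(-3.123)² = 0.02564.
Darcy-Weisbach: ΔP = f(L/D)(ρV²/2) = 0.02564·(3.41/0.0258)·(1020·0.966²/2) = 0.02564·132.2·475.9 = 1612 Pa.
ΔP = 1612 Pa = 1.61 kPa.

ΔP ≈ 1.61 kPa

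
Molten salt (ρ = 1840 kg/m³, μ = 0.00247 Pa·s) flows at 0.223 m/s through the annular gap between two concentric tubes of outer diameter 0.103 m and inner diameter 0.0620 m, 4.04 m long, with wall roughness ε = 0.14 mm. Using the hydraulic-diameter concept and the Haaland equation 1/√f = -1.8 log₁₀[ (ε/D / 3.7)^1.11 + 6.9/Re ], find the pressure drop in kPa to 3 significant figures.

ΔP ≈ 0.172 kPa

Hydraulic diameter D_h = 4A/P = D_o - D_i = 0.103 - 0.062 = 0.041 m.
Re = ρVD_h/μ = 1840·0.223·0.041/0.00247 = 6811.
ε/D_h = 0.00014/0.041 = 0.00341; Haaland gives 1/√f = -1.8 log₁₀[0.000428+0.00101] = 5.114, so f = 0.03823.
ΔP = f(L/D_h)(ρV²/2) = 0.03823·4.04/0.041·45.75 = 172.3 Pa.
ΔP = 0.172 kPa.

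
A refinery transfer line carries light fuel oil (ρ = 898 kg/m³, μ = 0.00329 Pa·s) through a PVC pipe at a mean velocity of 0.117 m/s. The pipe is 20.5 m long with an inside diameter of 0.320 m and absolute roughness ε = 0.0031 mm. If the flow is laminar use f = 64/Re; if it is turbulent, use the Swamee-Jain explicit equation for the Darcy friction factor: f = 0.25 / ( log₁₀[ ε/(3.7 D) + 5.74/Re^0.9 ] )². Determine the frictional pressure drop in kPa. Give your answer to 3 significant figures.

ΔP ≈ 0.0121 kPa

Reynolds number Re = ρVD/μ = 898 · 0.117 · 0.32 / 0.00329 = 1.022e+04.
Re > 4000 → turbulent. Relative roughness ε/D = 3.1e-06/0.32 = 9.69e-06. Swamee-Jain: f = 0.25/(log₁₀[9.69e-06/3.7 + 5.74/1.022e+04^0.9])² = 0.25/(log₁₀[2.62e-06 + 0.00141])² = 0.25/(-2.849)² = 0.03081.
Darcy-Weisbach: ΔP = f(L/D)(ρV²/2) = 0.03081·(20.5/0.32)·(898·0.117²/2) = 0.03081·64.06·6.146 = 12.13 Pa.
ΔP = 12.13 Pa = 0.0121 kPa.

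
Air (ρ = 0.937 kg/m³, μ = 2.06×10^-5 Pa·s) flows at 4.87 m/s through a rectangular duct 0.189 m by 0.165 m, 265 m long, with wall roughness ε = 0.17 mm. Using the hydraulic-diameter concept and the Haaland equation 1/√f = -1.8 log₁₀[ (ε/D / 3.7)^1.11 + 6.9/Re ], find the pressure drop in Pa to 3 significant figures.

ΔP ≈ 409 Pa

Hydraulic diameter D_h = 4A/P = 4·(0.189·0.165)/(2·(0.189+0.165)) = 0.1247/0.708 = 0.1762 m.
Re = ρVD_h/μ = 0.937·4.87·0.1762/2.06e-05 = 3.903e+04.
ε/D_h = 0.00017/0.1762 = 0.000965; Haaland gives 1/√f = -1.8 log₁₀[0.000105+0.000177] = 6.39, so f = 0.02449.
ΔP = f(L/D_h)(ρV²/2) = 0.02449·265/0.1762·11.11 = 409.4 Pa.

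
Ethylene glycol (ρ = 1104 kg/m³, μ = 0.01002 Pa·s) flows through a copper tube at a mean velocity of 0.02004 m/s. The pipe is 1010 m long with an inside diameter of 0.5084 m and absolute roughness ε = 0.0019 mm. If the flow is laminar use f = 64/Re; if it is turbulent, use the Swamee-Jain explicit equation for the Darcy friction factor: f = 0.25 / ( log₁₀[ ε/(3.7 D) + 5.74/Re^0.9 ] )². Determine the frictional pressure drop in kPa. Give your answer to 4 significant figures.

Reynolds number Re = ρVD/μ = 1104 · 0.02004 · 0.5084 / 0.01 = 1123.
Re < 2300 → laminar flow, so f = 64/Re = 64/1123 = 0.05701 (the turbulent correlation is not needed).
Darcy-Weisbach: ΔP = f(L/D)(ρV²/2) = 0.05701·(1010/0.5084)·(1104·0.02004²/2) = 0.05701·1987·0.2217 = 25.11 Pa.
ΔP = 25.11 Pa = 0.02511 kPa.

ΔP ≈ 0.02511 kPa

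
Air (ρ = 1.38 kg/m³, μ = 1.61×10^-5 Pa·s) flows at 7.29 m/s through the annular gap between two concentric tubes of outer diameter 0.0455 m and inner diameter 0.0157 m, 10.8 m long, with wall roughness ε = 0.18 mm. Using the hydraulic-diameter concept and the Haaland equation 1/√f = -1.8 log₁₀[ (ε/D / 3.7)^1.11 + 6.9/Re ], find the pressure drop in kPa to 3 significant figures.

ΔP ≈ 0.478 kPa

Hydraulic diameter D_h = 4A/P = D_o - D_i = 0.0455 - 0.0157 = 0.0298 m.
Re = ρVD_h/μ = 1.38·7.29·0.0298/1.61e-05 = 1.862e+04.
ε/D_h = 0.00018/0.0298 = 0.00604; Haaland gives 1/√f = -1.8 log₁₀[0.000806+0.000371] = 5.273, so f = 0.03597.
ΔP = f(L/D_h)(ρV²/2) = 0.03597·10.8/0.0298·36.67 = 478 Pa.
ΔP = 0.478 kPa.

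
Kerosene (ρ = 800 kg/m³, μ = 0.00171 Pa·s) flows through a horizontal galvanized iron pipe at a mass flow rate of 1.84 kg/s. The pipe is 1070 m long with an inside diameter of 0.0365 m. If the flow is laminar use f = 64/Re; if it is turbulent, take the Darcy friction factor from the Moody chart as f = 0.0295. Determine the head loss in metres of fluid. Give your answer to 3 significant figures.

h_f ≈ 213 m

A = πD²/4 = π(0.0365)²/4 = 0.001046 m²; mean velocity V = ṁ/(ρA) = 1.84/(800 · 0.001046) = 2.198 m/s.
Reynolds number Re = ρVD/μ = 800 · 2.198 · 0.0365 / 0.00171 = 3.754e+04.
Re > 4000 → turbulent; use the Moody-chart value f = 0.0295.
Darcy-Weisbach: ΔP = f(L/D)(ρV²/2) = 0.0295·(1070/0.0365)·(800·2.198²/2) = 0.0295·2.932e+04·1933 = 1.671e+06 Pa.
Head loss h_f = ΔP/(ρg) = 1.671e+06/(800·9.81) = 213 m.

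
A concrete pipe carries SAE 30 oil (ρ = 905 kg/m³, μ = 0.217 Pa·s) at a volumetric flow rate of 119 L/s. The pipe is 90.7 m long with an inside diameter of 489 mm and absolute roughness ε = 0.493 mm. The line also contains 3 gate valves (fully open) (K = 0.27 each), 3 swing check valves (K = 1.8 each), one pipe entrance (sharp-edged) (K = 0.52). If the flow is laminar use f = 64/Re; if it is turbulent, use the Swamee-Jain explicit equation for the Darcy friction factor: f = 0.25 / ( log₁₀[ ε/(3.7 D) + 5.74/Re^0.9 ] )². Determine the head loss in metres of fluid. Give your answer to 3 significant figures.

Q = 119 L/s = 119/1000 = 0.119 m³/s.
Cross-sectional area A = πD²/4 = π(0.489)²/4 = 0.1878 m²; mean velocity V = Q/A = 0.119/0.1878 = 0.6336 m/s.
Reynolds number Re = ρVD/μ = 905 · 0.6336 · 0.489 / 0.217 = 1292.
Re < 2300 → laminar flow, so f = 64/Re = 64/1292 = 0.04953 (the turbulent correlation is not needed).
Total minor-loss coefficient ΣK = 3·0.27 + 3·1.8 + 1·0.52 = 6.73.
ΔP = [f·L/D + ΣK]·(ρV²/2) = [0.04953·90.7/0.489 + 6.73]·(905·0.6336²/2) = [9.186 + 6.73]·181.7 = 2892 Pa.
Head loss h_f = ΔP/(ρg) = 2892/(905·9.81) = 0.326 m.

h_f ≈ 0.326 m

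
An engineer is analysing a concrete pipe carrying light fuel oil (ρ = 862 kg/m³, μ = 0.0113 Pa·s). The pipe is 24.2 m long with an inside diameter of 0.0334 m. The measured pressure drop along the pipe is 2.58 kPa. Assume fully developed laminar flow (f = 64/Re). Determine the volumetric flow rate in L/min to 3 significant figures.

For laminar flow, f = 64/Re with Re = ρVD/μ, so Darcy-Weisbach reduces to ΔP = 32μLV/D². Solving for V: V = ΔP·D²/(32μL) = 2580·(0.0334)²/(32·0.0113·24.2) = 0.3289 m/s.
Check: Re = ρVD/μ = 862·0.3289·0.0334/0.0113 = 838 < 2300, so the laminar assumption holds.
Q = V·A = 0.3289·(π/4·0.0334²) = 0.0002882 m³/s = 17.3 L/min.

Q ≈ 17.3 L/min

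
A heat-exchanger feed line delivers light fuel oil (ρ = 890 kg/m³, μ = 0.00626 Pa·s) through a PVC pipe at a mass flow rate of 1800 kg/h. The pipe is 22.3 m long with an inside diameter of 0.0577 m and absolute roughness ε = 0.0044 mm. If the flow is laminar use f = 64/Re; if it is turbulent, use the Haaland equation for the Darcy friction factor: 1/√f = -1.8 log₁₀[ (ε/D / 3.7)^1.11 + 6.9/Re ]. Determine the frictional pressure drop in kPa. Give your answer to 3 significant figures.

ṁ = 1800 kg/h = 1800/3600 = 0.5 kg/s.
A = πD²/4 = π(0.0577)²/4 = 0.002615 m²; mean velocity V = ṁ/(ρA) = 0.5/(890 · 0.002615) = 0.2149 m/s.
Reynolds number Re = ρVD/μ = 890 · 0.2149 · 0.0577 / 0.00626 = 1763.
Re < 2300 → laminar flow, so f = 64/Re = 64/1763 = 0.03631 (the turbulent correlation is not needed).
Darcy-Weisbach: ΔP = f(L/D)(ρV²/2) = 0.03631·(22.3/0.0577)·(890·0.2149²/2) = 0.03631·386.5·20.54 = 288.3 Pa.
ΔP = 288.3 Pa = 0.288 kPa.

ΔP ≈ 0.288 kPa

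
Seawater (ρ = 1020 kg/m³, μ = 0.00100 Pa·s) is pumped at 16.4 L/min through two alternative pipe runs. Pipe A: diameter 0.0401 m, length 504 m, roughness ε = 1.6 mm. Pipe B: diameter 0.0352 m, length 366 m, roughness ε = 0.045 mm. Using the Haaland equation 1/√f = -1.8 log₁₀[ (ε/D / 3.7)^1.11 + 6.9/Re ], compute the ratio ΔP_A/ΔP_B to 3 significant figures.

ΔP_A/ΔP_B ≈ 1.50

Pipe A: V = Q/A = 0.0002733/0.001263 = 0.2164 m/s; Re = 8852; ε/D = 0.0399; Haaland → f = 0.06772; ΔP_A = f(L/D)(ρV²/2) = 2.033e+04 Pa.
Pipe B: V = Q/A = 0.0002733/0.0009731 = 0.2809 m/s; Re = 1.008e+04; ε/D = 0.00128; Haaland → f = 0.03249; ΔP_B = f(L/D)(ρV²/2) = 1.359e+04 Pa.
ΔP_A/ΔP_B = 2.033e+04/1.359e+04 = 1.50.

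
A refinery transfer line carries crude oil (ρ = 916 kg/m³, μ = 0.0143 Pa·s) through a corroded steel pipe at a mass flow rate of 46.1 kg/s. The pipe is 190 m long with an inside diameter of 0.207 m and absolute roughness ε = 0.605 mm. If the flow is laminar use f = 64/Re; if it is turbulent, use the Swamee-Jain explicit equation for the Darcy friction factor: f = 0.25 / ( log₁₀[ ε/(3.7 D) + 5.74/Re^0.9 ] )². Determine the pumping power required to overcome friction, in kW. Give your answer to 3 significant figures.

P ≈ 1.50 kW

A = πD²/4 = π(0.207)²/4 = 0.03365 m²; mean velocity V = ṁ/(ρA) = 46.1/(916 · 0.03365) = 1.495 m/s.
Reynolds number Re = ρVD/μ = 916 · 1.495 · 0.207 / 0.0143 = 1.983e+04.
Re > 4000 → turbulent. Relative roughness ε/D = 0.000605/0.207 = 0.00292. Swamee-Jain: f = 0.25/(log₁₀[0.00292/3.7 + 5.74/1.983e+04^0.9])² = 0.25/(log₁₀[0.00079 + 0.000779])² = 0.25/(-2.804)² = 0.03179.
Darcy-Weisbach: ΔP = f(L/D)(ρV²/2) = 0.03179·(190/0.207)·(916·1.495²/2) = 0.03179·917.9·1024 = 2.988e+04 Pa.
Q = ṁ/ρ = 46.1/916 = 0.05033 m³/s.
Pumping power P = QΔP = 0.05033·2.988e+04 = 1504 W = 1.50 kW.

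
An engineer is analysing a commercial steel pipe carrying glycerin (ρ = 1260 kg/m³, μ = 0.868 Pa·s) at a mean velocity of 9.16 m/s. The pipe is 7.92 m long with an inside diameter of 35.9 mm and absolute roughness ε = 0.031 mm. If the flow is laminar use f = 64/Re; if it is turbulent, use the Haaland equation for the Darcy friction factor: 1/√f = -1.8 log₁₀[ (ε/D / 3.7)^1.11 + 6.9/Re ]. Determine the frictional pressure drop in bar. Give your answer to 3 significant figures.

Reynolds number Re = ρVD/μ = 1260 · 9.16 · 0.0359 / 0.868 = 477.4.
Re < 2300 → laminar flow, so f = 64/Re = 64/477.4 = 0.1341 (the turbulent correlation is not needed).
Darcy-Weisbach: ΔP = f(L/D)(ρV²/2) = 0.1341·(7.92/0.0359)·(1260·9.16²/2) = 0.1341·220.6·5.286e+04 = 1.564e+06 Pa.
ΔP = 1.564e+06 Pa = 15.6 bar.

ΔP ≈ 15.6 bar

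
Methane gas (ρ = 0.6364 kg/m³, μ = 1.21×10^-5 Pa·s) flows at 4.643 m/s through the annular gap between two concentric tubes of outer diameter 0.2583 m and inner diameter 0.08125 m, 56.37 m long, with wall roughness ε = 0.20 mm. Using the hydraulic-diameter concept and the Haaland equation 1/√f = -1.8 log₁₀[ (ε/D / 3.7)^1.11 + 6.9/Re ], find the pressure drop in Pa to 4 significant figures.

ΔP ≈ 53.63 Pa

Hydraulic diameter D_h = 4A/P = D_o - D_i = 0.2583 - 0.08125 = 0.177 m.
Re = ρVD_h/μ = 0.6364·4.643·0.177/1.21e-05 = 4.324e+04.
ε/D_h = 0.0002/0.177 = 0.00113; Haaland gives 1/√f = -1.8 log₁₀[0.000125+0.00016] = 6.381, so f = 0.02456.
ΔP = f(L/D_h)(ρV²/2) = 0.02456·56.37/0.177·6.86 = 53.63 Pa.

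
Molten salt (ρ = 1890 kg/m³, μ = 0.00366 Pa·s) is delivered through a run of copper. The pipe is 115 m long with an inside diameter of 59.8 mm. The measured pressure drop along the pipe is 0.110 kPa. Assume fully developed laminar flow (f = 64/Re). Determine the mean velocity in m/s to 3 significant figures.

V ≈ 0.0292 m/s

For laminar flow, f = 64/Re with Re = ρVD/μ, so Darcy-Weisbach reduces to ΔP = 32μLV/D². Solving for V: V = ΔP·D²/(32μL) = 110·(0.0598)²/(32·0.00366·115) = 0.02921 m/s.
Check: Re = ρVD/μ = 1890·0.02921·0.0598/0.00366 = 901.9 < 2300, so the laminar assumption holds.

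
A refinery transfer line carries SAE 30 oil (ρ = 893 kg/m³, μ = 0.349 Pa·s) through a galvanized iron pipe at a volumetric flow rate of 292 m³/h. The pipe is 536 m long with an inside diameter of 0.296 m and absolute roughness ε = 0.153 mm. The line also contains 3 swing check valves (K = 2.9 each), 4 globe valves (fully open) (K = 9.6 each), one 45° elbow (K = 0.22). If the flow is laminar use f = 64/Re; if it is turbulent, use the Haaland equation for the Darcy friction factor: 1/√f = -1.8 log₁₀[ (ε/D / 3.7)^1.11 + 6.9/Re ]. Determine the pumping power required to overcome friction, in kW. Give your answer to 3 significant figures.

Q = 292 m³/h = 292/3600 = 0.08111 m³/s.
Cross-sectional area A = πD²/4 = π(0.296)²/4 = 0.06881 m²; mean velocity V = Q/A = 0.08111/0.06881 = 1.179 m/s.
Reynolds number Re = ρVD/μ = 893 · 1.179 · 0.296 / 0.349 = 892.7.
Re < 2300 → laminar flow, so f = 64/Re = 64/892.7 = 0.07169 (the turbulent correlation is not needed).
Total minor-loss coefficient ΣK = 3·2.9 + 4·9.6 + 1·0.22 = 47.3.
ΔP = [f·L/D + ΣK]·(ρV²/2) = [0.07169·536/0.296 + 47.3]·(893·1.179²/2) = [129.8 + 47.3]·620.3 = 1.099e+05 Pa.
Pumping power P = QΔP = 0.08111·1.099e+05 = 8913 W = 8.91 kW.

P ≈ 8.91 kW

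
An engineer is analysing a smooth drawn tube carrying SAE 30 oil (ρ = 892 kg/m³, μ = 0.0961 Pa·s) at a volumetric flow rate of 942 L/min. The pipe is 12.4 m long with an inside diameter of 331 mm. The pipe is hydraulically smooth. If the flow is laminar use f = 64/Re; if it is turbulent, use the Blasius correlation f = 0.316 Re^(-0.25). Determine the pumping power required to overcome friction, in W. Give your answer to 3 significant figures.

P ≈ 0.997 W

Q = 942 L/min = 942/60000 = 0.0157 m³/s.
Cross-sectional area A = πD²/4 = π(0.331)²/4 = 0.08605 m²; mean velocity V = Q/A = 0.0157/0.08605 = 0.1825 m/s.
Reynolds number Re = ρVD/μ = 892 · 0.1825 · 0.331 / 0.0961 = 560.6.
Re < 2300 → laminar flow, so f = 64/Re = 64/560.6 = 0.1142 (the turbulent correlation is not needed).
Darcy-Weisbach: ΔP = f(L/D)(ρV²/2) = 0.1142·(12.4/0.331)·(892·0.1825²/2) = 0.1142·37.46·14.85 = 63.5 Pa.
Pumping power P = QΔP = 0.0157·63.5 = 0.9970 W = 0.997 W.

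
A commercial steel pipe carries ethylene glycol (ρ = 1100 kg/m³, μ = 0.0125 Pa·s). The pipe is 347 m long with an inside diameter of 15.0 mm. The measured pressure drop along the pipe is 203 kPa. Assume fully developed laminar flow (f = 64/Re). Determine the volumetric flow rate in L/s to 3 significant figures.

Q ≈ 0.0582 L/s

For laminar flow, f = 64/Re with Re = ρVD/μ, so Darcy-Weisbach reduces to ΔP = 32μLV/D². Solving for V: V = ΔP·D²/(32μL) = 2.03e+05·(0.015)²/(32·0.0125·347) = 0.3291 m/s.
Check: Re = ρVD/μ = 1100·0.3291·0.015/0.0125 = 434.4 < 2300, so the laminar assumption holds.
Q = V·A = 0.3291·(π/4·0.015²) = 5.815e-05 m³/s = 0.0582 L/s.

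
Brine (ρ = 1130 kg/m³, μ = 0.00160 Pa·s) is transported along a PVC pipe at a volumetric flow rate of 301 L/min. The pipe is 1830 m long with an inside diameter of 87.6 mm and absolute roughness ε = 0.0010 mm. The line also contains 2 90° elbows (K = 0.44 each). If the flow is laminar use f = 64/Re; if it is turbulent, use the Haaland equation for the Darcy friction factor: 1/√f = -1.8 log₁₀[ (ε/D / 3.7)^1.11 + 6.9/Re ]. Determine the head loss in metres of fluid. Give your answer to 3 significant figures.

h_f ≈ 15.2 m

Q = 301 L/min = 301/60000 = 0.005017 m³/s.
Cross-sectional area A = πD²/4 = π(0.0876)²/4 = 0.006027 m²; mean velocity V = Q/A = 0.005017/0.006027 = 0.8324 m/s.
Reynolds number Re = ρVD/μ = 1130 · 0.8324 · 0.0876 / 0.0016 = 5.15e+04.
Re > 4000 → turbulent. Relative roughness ε/D = 1e-06/0.0876 = 1.14e-05. Haaland: 1/√f = -1.8 log₁₀[(1.14e-05/3.7)^1.11 + 6.9/5.15e+04] = -1.8 log₁₀[7.64e-07 + 0.000134] = 6.967, so f = 0.0206.
Total minor-loss coefficient ΣK = 2·0.44 = 0.88.
ΔP = [f·L/D + ΣK]·(ρV²/2) = [0.0206·1830/0.0876 + 0.88]·(1130·0.8324²/2) = [430.4 + 0.88]·391.5 = 1.688e+05 Pa.
Head loss h_f = ΔP/(ρg) = 1.688e+05/(1130·9.81) = 15.2 m.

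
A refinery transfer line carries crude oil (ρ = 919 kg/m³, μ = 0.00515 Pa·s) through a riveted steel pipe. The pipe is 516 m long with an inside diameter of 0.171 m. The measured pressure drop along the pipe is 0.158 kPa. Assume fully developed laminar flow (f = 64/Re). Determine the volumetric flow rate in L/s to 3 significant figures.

For laminar flow, f = 64/Re with Re = ρVD/μ, so Darcy-Weisbach reduces to ΔP = 32μLV/D². Solving for V: V = ΔP·D²/(32μL) = 158·(0.171)²/(32·0.00515·516) = 0.05433 m/s.
Check: Re = ρVD/μ = 919·0.05433·0.171/0.00515 = 1658 < 2300, so the laminar assumption holds.
Q = V·A = 0.05433·(π/4·0.171²) = 0.001248 m³/s = 1.25 L/s.

Q ≈ 1.25 L/s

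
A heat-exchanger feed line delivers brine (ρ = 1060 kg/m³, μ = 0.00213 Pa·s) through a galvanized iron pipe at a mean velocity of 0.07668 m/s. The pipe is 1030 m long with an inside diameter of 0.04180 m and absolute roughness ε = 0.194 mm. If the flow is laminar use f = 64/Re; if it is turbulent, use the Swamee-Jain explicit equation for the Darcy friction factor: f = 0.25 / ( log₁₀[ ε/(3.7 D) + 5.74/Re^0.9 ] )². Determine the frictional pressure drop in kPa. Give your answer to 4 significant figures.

ΔP ≈ 3.081 kPa

Reynolds number Re = ρVD/μ = 1060 · 0.07668 · 0.0418 / 0.00213 = 1595.
Re < 2300 → laminar flow, so f = 64/Re = 64/1595 = 0.04012 (the turbulent correlation is not needed).
Darcy-Weisbach: ΔP = f(L/D)(ρV²/2) = 0.04012·(1030/0.0418)·(1060·0.07668²/2) = 0.04012·2.464e+04·3.116 = 3081 Pa.
ΔP = 3081 Pa = 3.081 kPa.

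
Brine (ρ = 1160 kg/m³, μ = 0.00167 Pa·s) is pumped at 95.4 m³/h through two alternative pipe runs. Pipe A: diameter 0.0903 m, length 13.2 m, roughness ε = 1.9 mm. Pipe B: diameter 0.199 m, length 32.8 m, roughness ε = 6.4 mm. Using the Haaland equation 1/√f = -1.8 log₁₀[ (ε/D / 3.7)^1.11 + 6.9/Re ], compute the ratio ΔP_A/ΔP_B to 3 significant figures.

Pipe A: V = Q/A = 0.0265/0.006404 = 4.138 m/s; Re = 2.595e+05; ε/D = 0.021; Haaland → f = 0.04984; ΔP_A = f(L/D)(ρV²/2) = 7.235e+04 Pa.
Pipe B: V = Q/A = 0.0265/0.0311 = 0.852 m/s; Re = 1.178e+05; ε/D = 0.0322; Haaland → f = 0.05923; ΔP_B = f(L/D)(ρV²/2) = 4111 Pa.
ΔP_A/ΔP_B = 7.235e+04/4111 = 17.6.

ΔP_A/ΔP_B ≈ 17.6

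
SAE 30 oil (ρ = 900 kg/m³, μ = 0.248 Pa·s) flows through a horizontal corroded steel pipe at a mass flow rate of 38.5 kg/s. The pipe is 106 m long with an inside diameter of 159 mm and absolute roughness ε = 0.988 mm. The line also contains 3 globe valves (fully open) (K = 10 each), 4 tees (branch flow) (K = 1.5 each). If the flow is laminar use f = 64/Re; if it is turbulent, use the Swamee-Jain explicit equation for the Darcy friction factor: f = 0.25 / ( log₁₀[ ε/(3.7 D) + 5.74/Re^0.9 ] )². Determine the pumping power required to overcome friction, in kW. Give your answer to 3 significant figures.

A = πD²/4 = π(0.159)²/4 = 0.01986 m²; mean velocity V = ṁ/(ρA) = 38.5/(900 · 0.01986) = 2.154 m/s.
Reynolds number Re = ρVD/μ = 900 · 2.154 · 0.159 / 0.248 = 1243.
Re < 2300 → laminar flow, so f = 64/Re = 64/1243 = 0.05148 (the turbulent correlation is not needed).
Total minor-loss coefficient ΣK = 3·10 + 4·1.5 = 36.
ΔP = [f·L/D + ΣK]·(ρV²/2) = [0.05148·106/0.159 + 36]·(900·2.154²/2) = [34.32 + 36]·2089 = 1.469e+05 Pa.
Q = ṁ/ρ = 38.5/900 = 0.04278 m³/s.
Pumping power P = QΔP = 0.04278·1.469e+05 = 6283 W = 6.28 kW.

P ≈ 6.28 kW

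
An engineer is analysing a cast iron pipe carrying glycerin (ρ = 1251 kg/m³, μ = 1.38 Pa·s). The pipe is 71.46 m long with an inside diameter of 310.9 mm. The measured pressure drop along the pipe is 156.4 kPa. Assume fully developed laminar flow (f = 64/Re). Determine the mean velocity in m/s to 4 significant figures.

For laminar flow, f = 64/Re with Re = ρVD/μ, so Darcy-Weisbach reduces to ΔP = 32μLV/D². Solving for V: V = ΔP·D²/(32μL) = 1.564e+05·(0.3109)²/(32·1.38·71.46) = 4.791 m/s.
Check: Re = ρVD/μ = 1251·4.791·0.3109/1.38 = 1350 < 2300, so the laminar assumption holds.

V ≈ 4.791 m/s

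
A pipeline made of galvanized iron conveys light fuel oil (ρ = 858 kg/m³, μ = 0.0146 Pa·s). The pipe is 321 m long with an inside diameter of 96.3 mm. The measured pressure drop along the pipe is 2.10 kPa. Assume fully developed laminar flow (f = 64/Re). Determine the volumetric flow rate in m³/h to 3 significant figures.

For laminar flow, f = 64/Re with Re = ρVD/μ, so Darcy-Weisbach reduces to ΔP = 32μLV/D². Solving for V: V = ΔP·D²/(32μL) = 2100·(0.0963)²/(32·0.0146·321) = 0.1299 m/s.
Check: Re = ρVD/μ = 858·0.1299·0.0963/0.0146 = 734.9 < 2300, so the laminar assumption holds.
Q = V·A = 0.1299·(π/4·0.0963²) = 0.0009458 m³/s = 3.40 m³/h.

Q ≈ 3.40 m³/h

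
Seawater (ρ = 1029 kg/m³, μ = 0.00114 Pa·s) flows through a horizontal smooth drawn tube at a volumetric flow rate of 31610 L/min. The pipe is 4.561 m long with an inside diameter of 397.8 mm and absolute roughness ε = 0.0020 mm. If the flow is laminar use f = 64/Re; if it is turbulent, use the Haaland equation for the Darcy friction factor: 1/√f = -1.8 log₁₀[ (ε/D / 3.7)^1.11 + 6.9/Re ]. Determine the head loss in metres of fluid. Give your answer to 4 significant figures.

Q = 31610 L/min = 31610/60000 = 0.5268 m³/s.
Cross-sectional area A = πD²/4 = π(0.3978)²/4 = 0.1243 m²; mean velocity V = Q/A = 0.5268/0.1243 = 4.239 m/s.
Reynolds number Re = ρVD/μ = 1029 · 4.239 · 0.3978 / 0.00114 = 1.522e+06.
Re > 4000 → turbulent. Relative roughness ε/D = 2e-06/0.3978 = 5.03e-06. Haaland: 1/√f = -1.8 log₁₀[(5.03e-06/3.7)^1.11 + 6.9/1.522e+06] = -1.8 log₁₀[3.07e-07 + 4.53e-06] = 9.567, so f = 0.01093.
Darcy-Weisbach: ΔP = f(L/D)(ρV²/2) = 0.01093·(4.561/0.3978)·(1029·4.239²/2) = 0.01093·11.47·9245 = 1158 Pa.
Head loss h_f = ΔP/(ρg) = 1158/(1029·9.81) = 0.1147 m.

h_f ≈ 0.1147 m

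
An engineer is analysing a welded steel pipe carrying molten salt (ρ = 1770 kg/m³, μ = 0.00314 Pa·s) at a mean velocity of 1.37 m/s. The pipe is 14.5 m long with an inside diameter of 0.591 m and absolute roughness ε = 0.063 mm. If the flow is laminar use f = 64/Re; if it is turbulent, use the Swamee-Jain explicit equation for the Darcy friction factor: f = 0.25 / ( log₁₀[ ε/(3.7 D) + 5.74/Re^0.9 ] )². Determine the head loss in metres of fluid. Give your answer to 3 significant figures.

h_f ≈ 0.0345 m

Reynolds number Re = ρVD/μ = 1770 · 1.37 · 0.591 / 0.00314 = 4.564e+05.
Re > 4000 → turbulent. Relative roughness ε/D = 6.3e-05/0.591 = 0.000107. Swamee-Jain: f = 0.25/(log₁₀[0.000107/3.7 + 5.74/4.564e+05^0.9])² = 0.25/(log₁₀[2.88e-05 + 4.63e-05])² = 0.25/(-4.124)² = 0.0147.
Darcy-Weisbach: ΔP = f(L/D)(ρV²/2) = 0.0147·(14.5/0.591)·(1770·1.37²/2) = 0.0147·24.53·1661 = 599 Pa.
Head loss h_f = ΔP/(ρg) = 599/(1770·9.81) = 0.0345 m.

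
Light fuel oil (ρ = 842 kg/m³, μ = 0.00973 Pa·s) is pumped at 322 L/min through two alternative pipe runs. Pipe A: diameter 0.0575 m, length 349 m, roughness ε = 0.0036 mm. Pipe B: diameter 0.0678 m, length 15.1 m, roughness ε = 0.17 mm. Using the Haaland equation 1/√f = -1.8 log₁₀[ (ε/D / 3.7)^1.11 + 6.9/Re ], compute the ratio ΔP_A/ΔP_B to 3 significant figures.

ΔP_A/ΔP_B ≈ 46.0

Pipe A: V = Q/A = 0.005367/0.002597 = 2.067 m/s; Re = 1.028e+04; ε/D = 6.26e-05; Haaland → f = 0.03071; ΔP_A = f(L/D)(ρV²/2) = 3.352e+05 Pa.
Pipe B: V = Q/A = 0.005367/0.00361 = 1.486 m/s; Re = 8721; ε/D = 0.00251; Haaland → f = 0.03521; ΔP_B = f(L/D)(ρV²/2) = 7295 Pa.
ΔP_A/ΔP_B = 3.352e+05/7295 = 46.0.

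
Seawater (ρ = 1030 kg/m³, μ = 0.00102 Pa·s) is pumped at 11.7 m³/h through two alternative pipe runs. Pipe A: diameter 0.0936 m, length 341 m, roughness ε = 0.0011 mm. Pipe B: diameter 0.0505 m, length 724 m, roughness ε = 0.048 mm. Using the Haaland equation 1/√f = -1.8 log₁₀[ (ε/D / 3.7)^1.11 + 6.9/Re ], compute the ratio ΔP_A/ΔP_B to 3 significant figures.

ΔP_A/ΔP_B ≈ 0.0206

Pipe A: V = Q/A = 0.00325/0.006881 = 0.4723 m/s; Re = 4.464e+04; ε/D = 1.18e-05; Haaland → f = 0.02128; ΔP_A = f(L/D)(ρV²/2) = 8906 Pa.
Pipe B: V = Q/A = 0.00325/0.002003 = 1.623 m/s; Re = 8.274e+04; ε/D = 0.00095; Haaland → f = 0.0222; ΔP_B = f(L/D)(ρV²/2) = 4.316e+05 Pa.
ΔP_A/ΔP_B = 8906/4.316e+05 = 0.0206.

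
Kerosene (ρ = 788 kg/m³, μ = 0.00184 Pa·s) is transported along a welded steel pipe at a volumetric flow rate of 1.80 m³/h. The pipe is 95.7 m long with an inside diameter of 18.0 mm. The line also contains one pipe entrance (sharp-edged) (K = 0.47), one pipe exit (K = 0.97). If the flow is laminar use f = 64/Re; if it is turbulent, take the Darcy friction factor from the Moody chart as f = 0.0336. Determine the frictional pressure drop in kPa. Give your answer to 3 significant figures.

Q = 1.80 m³/h = 1.80/3600 = 0.0005 m³/s.
Cross-sectional area A = πD²/4 = π(0.018)²/4 = 0.0002545 m²; mean velocity V = Q/A = 0.0005/0.0002545 = 1.965 m/s.
Reynolds number Re = ρVD/μ = 788 · 1.965 · 0.018 / 0.00184 = 1.515e+04.
Re > 4000 → turbulent; use the Moody-chart value f = 0.0336.
Total minor-loss coefficient ΣK = 1·0.47 + 1·0.97 = 1.44.
ΔP = [f·L/D + ΣK]·(ρV²/2) = [0.0336·95.7/0.018 + 1.44]·(788·1.965²/2) = [178.6 + 1.44]·1521 = 2.739e+05 Pa.
ΔP = 2.739e+05 Pa = 274 kPa.

ΔP ≈ 274 kPa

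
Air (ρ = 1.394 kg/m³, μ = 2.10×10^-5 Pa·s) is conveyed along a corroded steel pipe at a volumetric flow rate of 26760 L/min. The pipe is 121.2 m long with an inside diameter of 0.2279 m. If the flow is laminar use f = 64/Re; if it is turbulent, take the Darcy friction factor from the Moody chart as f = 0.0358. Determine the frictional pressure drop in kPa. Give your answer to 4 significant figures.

ΔP ≈ 1.586 kPa

Q = 26760 L/min = 26760/60000 = 0.446 m³/s.
Cross-sectional area A = πD²/4 = π(0.2279)²/4 = 0.04079 m²; mean velocity V = Q/A = 0.446/0.04079 = 10.93 m/s.
Reynolds number Re = ρVD/μ = 1.394 · 10.93 · 0.2279 / 2.1e-05 = 1.654e+05.
Re > 4000 → turbulent; use the Moody-chart value f = 0.0358.
Darcy-Weisbach: ΔP = f(L/D)(ρV²/2) = 0.0358·(121.2/0.2279)·(1.394·10.93²/2) = 0.0358·531.8·83.32 = 1586 Pa.
ΔP = 1586 Pa = 1.586 kPa.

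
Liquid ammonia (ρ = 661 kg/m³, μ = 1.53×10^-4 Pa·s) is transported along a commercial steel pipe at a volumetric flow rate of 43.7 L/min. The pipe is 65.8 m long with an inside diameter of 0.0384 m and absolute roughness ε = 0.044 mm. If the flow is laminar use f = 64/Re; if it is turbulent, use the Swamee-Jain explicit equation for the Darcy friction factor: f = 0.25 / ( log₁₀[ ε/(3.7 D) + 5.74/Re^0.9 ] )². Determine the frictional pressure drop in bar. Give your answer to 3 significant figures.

ΔP ≈ 0.0510 bar

Q = 43.7 L/min = 43.7/60000 = 0.0007283 m³/s.
Cross-sectional area A = πD²/4 = π(0.0384)²/4 = 0.001158 m²; mean velocity V = Q/A = 0.0007283/0.001158 = 0.6289 m/s.
Reynolds number Re = ρVD/μ = 661 · 0.6289 · 0.0384 / 0.000153 = 1.043e+05.
Re > 4000 → turbulent. Relative roughness ε/D = 4.4e-05/0.0384 = 0.00115. Swamee-Jain: f = 0.25/(log₁₀[0.00115/3.7 + 5.74/1.043e+05^0.9])² = 0.25/(log₁₀[0.00031 + 0.000175])² = 0.25/(-3.315)² = 0.02275.
Darcy-Weisbach: ΔP = f(L/D)(ρV²/2) = 0.02275·(65.8/0.0384)·(661·0.6289²/2) = 0.02275·1714·130.7 = 5096 Pa.
ΔP = 5096 Pa = 0.0510 bar.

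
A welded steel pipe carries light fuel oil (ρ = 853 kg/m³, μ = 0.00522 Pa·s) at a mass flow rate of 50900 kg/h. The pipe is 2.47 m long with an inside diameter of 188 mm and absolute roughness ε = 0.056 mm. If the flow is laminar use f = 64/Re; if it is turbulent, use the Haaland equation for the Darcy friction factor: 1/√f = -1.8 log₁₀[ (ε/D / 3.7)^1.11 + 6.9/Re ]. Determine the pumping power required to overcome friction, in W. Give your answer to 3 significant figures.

ṁ = 50900 kg/h = 50900/3600 = 14.14 kg/s.
A = πD²/4 = π(0.188)²/4 = 0.02776 m²; mean velocity V = ṁ/(ρA) = 14.14/(853 · 0.02776) = 0.5971 m/s.
Reynolds number Re = ρVD/μ = 853 · 0.5971 · 0.188 / 0.00522 = 1.834e+04.
Re > 4000 → turbulent. Relative roughness ε/D = 5.6e-05/0.188 = 0.000298. Haaland: 1/√f = -1.8 log₁₀[(0.000298/3.7)^1.11 + 6.9/1.834e+04] = -1.8 log₁₀[2.85e-05 + 0.000376] = 6.107, so f = 0.02681.
Darcy-Weisbach: ΔP = f(L/D)(ρV²/2) = 0.02681·(2.47/0.188)·(853·0.5971²/2) = 0.02681·13.14·152.1 = 53.57 Pa.
Q = ṁ/ρ = 14.14/853 = 0.01658 m³/s.
Pumping power P = QΔP = 0.01658·53.57 = 0.8879 W = 0.888 W.

P ≈ 0.888 W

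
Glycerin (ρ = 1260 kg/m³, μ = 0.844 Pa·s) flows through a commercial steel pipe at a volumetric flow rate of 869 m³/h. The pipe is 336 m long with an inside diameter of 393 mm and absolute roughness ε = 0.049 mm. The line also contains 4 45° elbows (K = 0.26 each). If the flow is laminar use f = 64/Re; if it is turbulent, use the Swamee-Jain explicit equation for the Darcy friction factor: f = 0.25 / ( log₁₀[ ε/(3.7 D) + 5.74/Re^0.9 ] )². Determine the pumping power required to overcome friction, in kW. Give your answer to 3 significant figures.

Q = 869 m³/h = 869/3600 = 0.2414 m³/s.
Cross-sectional area A = πD²/4 = π(0.393)²/4 = 0.1213 m²; mean velocity V = Q/A = 0.2414/0.1213 = 1.99 m/s.
Reynolds number Re = ρVD/μ = 1260 · 1.99 · 0.393 / 0.844 = 1168.
Re < 2300 → laminar flow, so f = 64/Re = 64/1168 = 0.05482 (the turbulent correlation is not needed).
Total minor-loss coefficient ΣK = 4·0.26 = 1.04.
ΔP = [f·L/D + ΣK]·(ρV²/2) = [0.05482·336/0.393 + 1.04]·(1260·1.99²/2) = [46.87 + 1.04]·2495 = 1.195e+05 Pa.
Pumping power P = QΔP = 0.2414·1.195e+05 = 28850 W = 28.8 kW.

P ≈ 28.8 kW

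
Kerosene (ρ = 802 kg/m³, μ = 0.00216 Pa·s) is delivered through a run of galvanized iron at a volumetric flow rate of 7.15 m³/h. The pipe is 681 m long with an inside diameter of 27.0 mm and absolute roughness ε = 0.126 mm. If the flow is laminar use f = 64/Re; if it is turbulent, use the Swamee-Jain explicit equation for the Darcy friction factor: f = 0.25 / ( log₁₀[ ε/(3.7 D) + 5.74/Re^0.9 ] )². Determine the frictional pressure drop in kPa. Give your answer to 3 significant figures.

Q = 7.15 m³/h = 7.15/3600 = 0.001986 m³/s.
Cross-sectional area A = πD²/4 = π(0.027)²/4 = 0.0005726 m²; mean velocity V = Q/A = 0.001986/0.0005726 = 3.469 m/s.
Reynolds number Re = ρVD/μ = 802 · 3.469 · 0.027 / 0.00216 = 3.478e+04.
Re > 4000 → turbulent. Relative roughness ε/D = 0.000126/0.027 = 0.00467. Swamee-Jain: f = 0.25/(log₁₀[0.00467/3.7 + 5.74/3.478e+04^0.9])² = 0.25/(log₁₀[0.00126 + 0.00047])² = 0.25/(-2.762)² = 0.03278.
Darcy-Weisbach: ΔP = f(L/D)(ρV²/2) = 0.03278·(681/0.027)·(802·3.469²/2) = 0.03278·2.522e+04·4825 = 3.989e+06 Pa.
ΔP = 3.989e+06 Pa = 3990 kPa.

ΔP ≈ 3990 kPa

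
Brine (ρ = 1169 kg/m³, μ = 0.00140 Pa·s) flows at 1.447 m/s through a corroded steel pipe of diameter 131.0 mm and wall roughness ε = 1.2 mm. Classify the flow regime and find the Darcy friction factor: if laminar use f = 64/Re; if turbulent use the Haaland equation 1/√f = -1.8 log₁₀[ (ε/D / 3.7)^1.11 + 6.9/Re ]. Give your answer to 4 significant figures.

f ≈ 0.03725

Re = ρVD/μ = 1169·1.447·0.131/0.0014 = 1.583e+05.
Re > 4000 → turbulent. ε/D = 0.0012/0.131 = 0.00916; Haaland: 1/√f = -1.8 log₁₀[0.00128 + 4.36e-05] = 5.181, so f = 0.03725.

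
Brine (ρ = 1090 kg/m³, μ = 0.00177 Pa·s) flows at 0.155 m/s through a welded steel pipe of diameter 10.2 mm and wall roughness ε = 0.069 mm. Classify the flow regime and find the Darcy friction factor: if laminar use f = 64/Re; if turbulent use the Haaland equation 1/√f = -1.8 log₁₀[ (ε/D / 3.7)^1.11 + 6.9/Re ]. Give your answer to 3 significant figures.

f ≈ 0.0657

Re = ρVD/μ = 1090·0.155·0.0102/0.00177 = 973.6.
Re < 2300 → laminar, so f = 64/Re = 0.06573 (roughness is irrelevant in laminar flow).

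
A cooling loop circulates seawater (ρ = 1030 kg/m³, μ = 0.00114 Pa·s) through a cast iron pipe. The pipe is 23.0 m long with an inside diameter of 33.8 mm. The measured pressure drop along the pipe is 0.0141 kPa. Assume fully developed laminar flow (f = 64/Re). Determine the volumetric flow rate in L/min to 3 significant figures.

For laminar flow, f = 64/Re with Re = ρVD/μ, so Darcy-Weisbach reduces to ΔP = 32μLV/D². Solving for V: V = ΔP·D²/(32μL) = 14.1·(0.0338)²/(32·0.00114·23) = 0.0192 m/s.
Check: Re = ρVD/μ = 1030·0.0192·0.0338/0.00114 = 586.3 < 2300, so the laminar assumption holds.
Q = V·A = 0.0192·(π/4·0.0338²) = 1.723e-05 m³/s = 1.03 L/min.

Q ≈ 1.03 L/min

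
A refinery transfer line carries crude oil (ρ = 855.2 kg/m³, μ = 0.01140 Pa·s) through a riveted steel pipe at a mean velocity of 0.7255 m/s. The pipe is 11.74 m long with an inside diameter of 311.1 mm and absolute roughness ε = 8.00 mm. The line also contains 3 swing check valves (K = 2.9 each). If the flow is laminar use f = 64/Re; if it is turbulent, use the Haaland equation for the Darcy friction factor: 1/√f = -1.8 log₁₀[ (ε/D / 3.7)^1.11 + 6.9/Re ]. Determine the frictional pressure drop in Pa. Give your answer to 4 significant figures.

Reynolds number Re = ρVD/μ = 855.2 · 0.7255 · 0.3111 / 0.0114 = 1.693e+04.
Re > 4000 → turbulent. Relative roughness ε/D = 0.008/0.3111 = 0.0257. Haaland: 1/√f = -1.8 log₁₀[(0.0257/3.7)^1.11 + 6.9/1.693e+04] = -1.8 log₁₀[0.00402 + 0.000408] = 4.236, so f = 0.05572.
Total minor-loss coefficient ΣK = 3·2.9 = 8.7.
ΔP = [f·L/D + ΣK]·(ρV²/2) = [0.05572·11.74/0.3111 + 8.7]·(855.2·0.7255²/2) = [2.103 + 8.7]·225.1 = 2431 Pa.

ΔP ≈ 2431 Pa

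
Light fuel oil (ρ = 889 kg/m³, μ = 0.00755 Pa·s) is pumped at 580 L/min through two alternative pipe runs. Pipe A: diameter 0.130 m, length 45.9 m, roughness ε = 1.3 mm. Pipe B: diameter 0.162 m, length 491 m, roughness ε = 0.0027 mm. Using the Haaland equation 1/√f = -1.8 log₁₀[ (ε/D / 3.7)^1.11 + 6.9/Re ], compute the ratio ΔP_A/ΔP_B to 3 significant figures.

ΔP_A/ΔP_B ≈ 0.375

Pipe A: V = Q/A = 0.009667/0.01327 = 0.7283 m/s; Re = 1.115e+04; ε/D = 0.01; Haaland → f = 0.04257; ΔP_A = f(L/D)(ρV²/2) = 3543 Pa.
Pipe B: V = Q/A = 0.009667/0.02061 = 0.469 m/s; Re = 8946; ε/D = 1.67e-05; Haaland → f = 0.03187; ΔP_B = f(L/D)(ρV²/2) = 9443 Pa.
ΔP_A/ΔP_B = 3543/9443 = 0.375.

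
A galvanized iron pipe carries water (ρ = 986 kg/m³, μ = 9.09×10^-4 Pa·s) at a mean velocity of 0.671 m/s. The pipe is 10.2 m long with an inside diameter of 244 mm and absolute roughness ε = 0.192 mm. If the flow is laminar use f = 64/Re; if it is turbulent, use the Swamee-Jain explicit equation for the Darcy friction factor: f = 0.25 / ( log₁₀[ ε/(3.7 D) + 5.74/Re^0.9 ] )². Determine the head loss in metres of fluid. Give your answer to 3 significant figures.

h_f ≈ 0.0196 m

Reynolds number Re = ρVD/μ = 986 · 0.671 · 0.244 / 0.000909 = 1.776e+05.
Re > 4000 → turbulent. Relative roughness ε/D = 0.000192/0.244 = 0.000787. Swamee-Jain: f = 0.25/(log₁₀[0.000787/3.7 + 5.74/1.776e+05^0.9])² = 0.25/(log₁₀[0.000213 + 0.000108])² = 0.25/(-3.494)² = 0.02048.
Darcy-Weisbach: ΔP = f(L/D)(ρV²/2) = 0.02048·(10.2/0.244)·(986·0.671²/2) = 0.02048·41.8·222 = 190.1 Pa.
Head loss h_f = ΔP/(ρg) = 190.1/(986·9.81) = 0.0196 m.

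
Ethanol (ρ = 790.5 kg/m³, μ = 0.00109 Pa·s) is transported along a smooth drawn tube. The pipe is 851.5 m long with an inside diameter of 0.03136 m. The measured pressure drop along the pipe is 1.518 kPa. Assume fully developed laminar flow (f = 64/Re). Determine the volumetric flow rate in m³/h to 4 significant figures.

Q ≈ 0.1398 m³/h

For laminar flow, f = 64/Re with Re = ρVD/μ, so Darcy-Weisbach reduces to ΔP = 32μLV/D². Solving for V: V = ΔP·D²/(32μL) = 1518·(0.03136)²/(32·0.00109·851.5) = 0.05026 m/s.
Check: Re = ρVD/μ = 790.5·0.05026·0.03136/0.00109 = 1143 < 2300, so the laminar assumption holds.
Q = V·A = 0.05026·(π/4·0.03136²) = 3.882e-05 m³/s = 0.1398 m³/h.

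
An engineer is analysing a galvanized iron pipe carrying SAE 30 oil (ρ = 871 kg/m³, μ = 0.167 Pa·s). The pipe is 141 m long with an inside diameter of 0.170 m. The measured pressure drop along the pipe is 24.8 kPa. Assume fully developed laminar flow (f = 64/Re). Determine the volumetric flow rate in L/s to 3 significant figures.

Q ≈ 21.6 L/s

For laminar flow, f = 64/Re with Re = ρVD/μ, so Darcy-Weisbach reduces to ΔP = 32μLV/D². Solving for V: V = ΔP·D²/(32μL) = 2.48e+04·(0.17)²/(32·0.167·141) = 0.9512 m/s.
Check: Re = ρVD/μ = 871·0.9512·0.17/0.167 = 843.4 < 2300, so the laminar assumption holds.
Q = V·A = 0.9512·(π/4·0.17²) = 0.02159 m³/s = 21.6 L/s.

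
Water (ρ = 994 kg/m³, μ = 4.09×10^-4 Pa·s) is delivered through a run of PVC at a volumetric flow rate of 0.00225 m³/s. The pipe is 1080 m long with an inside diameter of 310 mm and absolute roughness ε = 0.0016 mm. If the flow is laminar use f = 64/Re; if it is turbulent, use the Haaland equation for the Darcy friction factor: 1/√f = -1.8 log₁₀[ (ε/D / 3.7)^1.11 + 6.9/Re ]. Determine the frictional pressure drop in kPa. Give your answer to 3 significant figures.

ΔP ≈ 0.0385 kPa

Cross-sectional area A = πD²/4 = π(0.31)²/4 = 0.07548 m²; mean velocity V = Q/A = 0.00225/0.07548 = 0.02981 m/s.
Reynolds number Re = ρVD/μ = 994 · 0.02981 · 0.31 / 0.000409 = 2.246e+04.
Re > 4000 → turbulent. Relative roughness ε/D = 1.6e-06/0.31 = 5.16e-06. Haaland: 1/√f = -1.8 log₁₀[(5.16e-06/3.7)^1.11 + 6.9/2.246e+04] = -1.8 log₁₀[3.17e-07 + 0.000307] = 6.322, so f = 0.02502.
Darcy-Weisbach: ΔP = f(L/D)(ρV²/2) = 0.02502·(1080/0.31)·(994·0.02981²/2) = 0.02502·3484·0.4417 = 38.5 Pa.
ΔP = 38.5 Pa = 0.0385 kPa.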